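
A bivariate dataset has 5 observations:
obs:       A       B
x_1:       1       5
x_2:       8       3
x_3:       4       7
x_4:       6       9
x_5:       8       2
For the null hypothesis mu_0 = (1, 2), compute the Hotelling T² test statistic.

Step 1 — sample mean vector:
  mean(A) = (1 + 8 + 4 + 6 + 8) / 5 = 27/5 = 5.4
  mean(B) = (5 + 3 + 7 + 9 + 2) / 5 = 26/5 = 5.2
  x̄ = (5.4, 5.2),  deviation x̄ - mu_0 = (5.4, 5.2) - (1, 2) = (4.4, 3.2).

Step 2 — sample covariance matrix, S[i,j] = (1/(n-1)) · Σ_k (x_{k,i} - mean_i) · (x_{k,j} - mean_j), divisor n-1 = 4:
  S[A,A] = ((-4.4)·(-4.4) + (2.6)·(2.6) + (-1.4)·(-1.4) + (0.6)·(0.6) + (2.6)·(2.6)) / 4 = 35.2/4 = 8.8
  S[A,B] = ((-4.4)·(-0.2) + (2.6)·(-2.2) + (-1.4)·(1.8) + (0.6)·(3.8) + (2.6)·(-3.2)) / 4 = -13.4/4 = -3.35
  S[B,B] = ((-0.2)·(-0.2) + (-2.2)·(-2.2) + (1.8)·(1.8) + (3.8)·(3.8) + (-3.2)·(-3.2)) / 4 = 32.8/4 = 8.2
  S = [[8.8, -3.35],
 [-3.35, 8.2]].

Step 3 — invert S. det(S) = 8.8·8.2 - (-3.35)² = 60.9375.
  S^{-1} = (1/det) · [[d, -b], [-b, a]] = [[0.1346, 0.055],
 [0.055, 0.1444]].

Step 4 — quadratic form (x̄ - mu_0)^T · S^{-1} · (x̄ - mu_0):
  S^{-1} · (x̄ - mu_0) = (0.768, 0.704),
  (x̄ - mu_0)^T · [...] = (4.4)·(0.768) + (3.2)·(0.704) = 5.632.

Step 5 — scale by n: T² = 5 · 5.632 = 28.16.

T² ≈ 28.16


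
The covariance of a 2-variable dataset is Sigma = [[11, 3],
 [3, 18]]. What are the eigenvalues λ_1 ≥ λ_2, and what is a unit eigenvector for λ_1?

Step 1 — characteristic polynomial of 2×2 Sigma:
  det(Sigma - λI) = λ² - trace · λ + det = 0.
  trace = 11 + 18 = 29, det = 11·18 - (3)² = 189.
Step 2 — discriminant:
  Δ = trace² - 4·det = 841 - 756 = 85.
Step 3 — eigenvalues:
  λ = (trace ± √Δ)/2 = (29 ± 9.2195)/2,
  λ_1 = 19.1098,  λ_2 = 9.8902.

Step 4 — unit eigenvector for λ_1: solve (Sigma - λ_1 I)v = 0. First row:
  (11 - 19.1098)·v_x + (3)·v_y = 0, i.e. (-8.1098)·v_x + (3)·v_y = 0,
  so v ∝ (b, λ_1 - a) = (3, 8.1098) = u.
  ||u|| = √((3)² + (8.1098)²) = √(74.7684) ≈ 8.6469,
  v_1 = u/||u|| ≈ (0.3469, 0.9379) (||v_1|| = 1).

λ_1 = 19.1098,  λ_2 = 9.8902;  v_1 ≈ (0.3469, 0.9379)


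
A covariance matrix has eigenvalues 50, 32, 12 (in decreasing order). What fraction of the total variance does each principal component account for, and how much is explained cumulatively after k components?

Step 1 — total variance = trace(Sigma) = Σ λ_i = 50 + 32 + 12 = 94.

Step 2 — fraction explained by component i = λ_i / Σ λ:
  PC1: 50/94 = 0.5319
  PC2: 32/94 = 0.3404
  PC3: 12/94 = 0.1277

Step 3 — cumulative fraction after k components = (λ_1 + ... + λ_k) / Σ λ:
  k = 1: 50/94 = 0.5319
  k = 2: (50 + 32)/94 = 82/94 = 0.8723
  k = 3: (50 + 32 + 12)/94 = 94/94 = 1

Summary (fraction, with percent):

explained: PC1 0.5319 (53.19%), PC2 0.3404 (34.04%), PC3 0.1277 (12.77%);  cumulative: 0.5319, 0.8723, 1


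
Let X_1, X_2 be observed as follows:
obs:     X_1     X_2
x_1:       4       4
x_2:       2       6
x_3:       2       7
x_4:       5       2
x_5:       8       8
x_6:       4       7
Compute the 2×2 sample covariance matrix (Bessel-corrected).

Step 1 — column means:
  mean(X_1) = (4 + 2 + 2 + 5 + 8 + 4) / 6 = 25/6 = 4.1667
  mean(X_2) = (4 + 6 + 7 + 2 + 8 + 7) / 6 = 34/6 = 5.6667

Step 2 — sample covariance S[i,j] = (1/(n-1)) · Σ_k (x_{k,i} - mean_i) · (x_{k,j} - mean_j), with n-1 = 5.
  S[X_1,X_1] = ((-0.1667)·(-0.1667) + (-2.1667)·(-2.1667) + (-2.1667)·(-2.1667) + (0.8333)·(0.8333) + (3.8333)·(3.8333) + (-0.1667)·(-0.1667)) / 5 = 24.8333/5 = 4.9667
  S[X_1,X_2] = ((-0.1667)·(-1.6667) + (-2.1667)·(0.3333) + (-2.1667)·(1.3333) + (0.8333)·(-3.6667) + (3.8333)·(2.3333) + (-0.1667)·(1.3333)) / 5 = 2.3333/5 = 0.4667
  S[X_2,X_2] = ((-1.6667)·(-1.6667) + (0.3333)·(0.3333) + (1.3333)·(1.3333) + (-3.6667)·(-3.6667) + (2.3333)·(2.3333) + (1.3333)·(1.3333)) / 5 = 25.3333/5 = 5.0667

S is symmetric (S[j,i] = S[i,j]). Assembling:

S = [[4.9667, 0.4667],
 [0.4667, 5.0667]]


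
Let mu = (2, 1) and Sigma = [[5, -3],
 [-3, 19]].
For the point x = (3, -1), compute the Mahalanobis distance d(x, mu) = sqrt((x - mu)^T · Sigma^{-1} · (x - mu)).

Step 1 — centre the observation: (x - mu) = (1, -2).

Step 2 — invert Sigma. det(Sigma) = 5·19 - (-3)² = 86.
  Sigma^{-1} = (1/det) · [[d, -b], [-b, a]] = [[0.2209, 0.0349],
 [0.0349, 0.0581]].

Step 3 — form the quadratic (x - mu)^T · Sigma^{-1} · (x - mu):
  Sigma^{-1} · (x - mu) = (0.1512, -0.0814).
  (x - mu)^T · [Sigma^{-1} · (x - mu)] = (1)·(0.1512) + (-2)·(-0.0814) = 0.314.

Step 4 — take square root: d = √(0.314) ≈ 0.5603.

d(x, mu) = √(0.314) ≈ 0.5603


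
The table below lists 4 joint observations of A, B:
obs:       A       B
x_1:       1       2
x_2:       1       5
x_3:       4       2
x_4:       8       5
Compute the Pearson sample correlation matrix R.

Step 1 — column means:
  mean(A) = (1 + 1 + 4 + 8) / 4 = 14/4 = 3.5
  mean(B) = (2 + 5 + 2 + 5) / 4 = 14/4 = 3.5

Step 2 — sample variances and covariances s[i,j] = (1/(n-1)) · Σ_k (x_{k,i} - mean_i) · (x_{k,j} - mean_j), with n-1 = 3:
  s[A,A] = ((-2.5)·(-2.5) + (-2.5)·(-2.5) + (0.5)·(0.5) + (4.5)·(4.5)) / 3 = 33/3 = 11
  s[A,B] = ((-2.5)·(-1.5) + (-2.5)·(1.5) + (0.5)·(-1.5) + (4.5)·(1.5)) / 3 = 6/3 = 2
  s[B,B] = ((-1.5)·(-1.5) + (1.5)·(1.5) + (-1.5)·(-1.5) + (1.5)·(1.5)) / 3 = 9/3 = 3
  Sample standard deviations s_i = √(s[i,i]):
  s(A) = √(11) = 3.3166
  s(B) = √(3) = 1.7321

Step 3 — r_{ij} = s_{ij} / (s_i · s_j):
  r[A,A] = 1 (diagonal).
  r[A,B] = 2 / (3.3166 · 1.7321) = 2 / 5.7446 = 0.3482
  r[B,B] = 1 (diagonal).

R is symmetric with unit diagonal. Assembling:

R = [[1, 0.3482],
 [0.3482, 1]]


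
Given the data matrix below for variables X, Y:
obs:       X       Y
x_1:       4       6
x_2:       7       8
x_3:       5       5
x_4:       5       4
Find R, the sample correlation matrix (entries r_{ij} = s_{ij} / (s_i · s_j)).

Step 1 — column means:
  mean(X) = (4 + 7 + 5 + 5) / 4 = 21/4 = 5.25
  mean(Y) = (6 + 8 + 5 + 4) / 4 = 23/4 = 5.75

Step 2 — sample variances and covariances s[i,j] = (1/(n-1)) · Σ_k (x_{k,i} - mean_i) · (x_{k,j} - mean_j), with n-1 = 3:
  s[X,X] = ((-1.25)·(-1.25) + (1.75)·(1.75) + (-0.25)·(-0.25) + (-0.25)·(-0.25)) / 3 = 4.75/3 = 1.5833
  s[X,Y] = ((-1.25)·(0.25) + (1.75)·(2.25) + (-0.25)·(-0.75) + (-0.25)·(-1.75)) / 3 = 4.25/3 = 1.4167
  s[Y,Y] = ((0.25)·(0.25) + (2.25)·(2.25) + (-0.75)·(-0.75) + (-1.75)·(-1.75)) / 3 = 8.75/3 = 2.9167
  Sample standard deviations s_i = √(s[i,i]):
  s(X) = √(1.5833) = 1.2583
  s(Y) = √(2.9167) = 1.7078

Step 3 — r_{ij} = s_{ij} / (s_i · s_j):
  r[X,X] = 1 (diagonal).
  r[X,Y] = 1.4167 / (1.2583 · 1.7078) = 1.4167 / 2.149 = 0.6592
  r[Y,Y] = 1 (diagonal).

R is symmetric with unit diagonal. Assembling:

R = [[1, 0.6592],
 [0.6592, 1]]


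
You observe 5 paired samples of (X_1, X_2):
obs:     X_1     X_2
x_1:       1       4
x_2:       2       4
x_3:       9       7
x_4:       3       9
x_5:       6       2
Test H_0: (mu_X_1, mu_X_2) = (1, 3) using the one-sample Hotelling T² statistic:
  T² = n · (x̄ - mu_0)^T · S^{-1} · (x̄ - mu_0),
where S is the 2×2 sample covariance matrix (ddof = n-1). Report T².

Step 1 — sample mean vector:
  mean(X_1) = (1 + 2 + 9 + 3 + 6) / 5 = 21/5 = 4.2
  mean(X_2) = (4 + 4 + 7 + 9 + 2) / 5 = 26/5 = 5.2
  x̄ = (4.2, 5.2),  deviation x̄ - mu_0 = (4.2, 5.2) - (1, 3) = (3.2, 2.2).

Step 2 — sample covariance matrix, S[i,j] = (1/(n-1)) · Σ_k (x_{k,i} - mean_i) · (x_{k,j} - mean_j), divisor n-1 = 4:
  S[X_1,X_1] = ((-3.2)·(-3.2) + (-2.2)·(-2.2) + (4.8)·(4.8) + (-1.2)·(-1.2) + (1.8)·(1.8)) / 4 = 42.8/4 = 10.7
  S[X_1,X_2] = ((-3.2)·(-1.2) + (-2.2)·(-1.2) + (4.8)·(1.8) + (-1.2)·(3.8) + (1.8)·(-3.2)) / 4 = 4.8/4 = 1.2
  S[X_2,X_2] = ((-1.2)·(-1.2) + (-1.2)·(-1.2) + (1.8)·(1.8) + (3.8)·(3.8) + (-3.2)·(-3.2)) / 4 = 30.8/4 = 7.7
  S = [[10.7, 1.2],
 [1.2, 7.7]].

Step 3 — invert S. det(S) = 10.7·7.7 - (1.2)² = 80.95.
  S^{-1} = (1/det) · [[d, -b], [-b, a]] = [[0.0951, -0.0148],
 [-0.0148, 0.1322]].

Step 4 — quadratic form (x̄ - mu_0)^T · S^{-1} · (x̄ - mu_0):
  S^{-1} · (x̄ - mu_0) = (0.2718, 0.2434),
  (x̄ - mu_0)^T · [...] = (3.2)·(0.2718) + (2.2)·(0.2434) = 1.4051.

Step 5 — scale by n: T² = 5 · 1.4051 = 7.0253.

T² ≈ 7.0253


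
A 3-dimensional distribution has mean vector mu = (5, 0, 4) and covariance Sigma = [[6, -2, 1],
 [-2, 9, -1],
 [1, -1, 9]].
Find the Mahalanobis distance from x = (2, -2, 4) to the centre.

Step 1 — centre the observation: (x - mu) = (-3, -2, 0).

Step 2 — invert Sigma (cofactor / det for 3×3, or solve directly):
  Sigma^{-1} = [[0.1822, 0.0387, -0.0159],
 [0.0387, 0.1207, 0.0091],
 [-0.0159, 0.0091, 0.1139]].

Step 3 — form the quadratic (x - mu)^T · Sigma^{-1} · (x - mu):
  Sigma^{-1} · (x - mu) = (-0.6241, -0.3576, 0.0296).
  (x - mu)^T · [Sigma^{-1} · (x - mu)] = (-3)·(-0.6241) + (-2)·(-0.3576) + (0)·(0.0296) = 2.5877.

Step 4 — take square root: d = √(2.5877) ≈ 1.6086.

d(x, mu) = √(2.5877) ≈ 1.6086


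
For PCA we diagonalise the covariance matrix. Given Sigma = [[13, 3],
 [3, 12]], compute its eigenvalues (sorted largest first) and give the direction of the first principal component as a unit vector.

Step 1 — characteristic polynomial of 2×2 Sigma:
  det(Sigma - λI) = λ² - trace · λ + det = 0.
  trace = 13 + 12 = 25, det = 13·12 - (3)² = 147.
Step 2 — discriminant:
  Δ = trace² - 4·det = 625 - 588 = 37.
Step 3 — eigenvalues:
  λ = (trace ± √Δ)/2 = (25 ± 6.0828)/2,
  λ_1 = 15.5414,  λ_2 = 9.4586.

Step 4 — unit eigenvector for λ_1: solve (Sigma - λ_1 I)v = 0. First row:
  (13 - 15.5414)·v_x + (3)·v_y = 0, i.e. (-2.5414)·v_x + (3)·v_y = 0,
  so v ∝ (b, λ_1 - a) = (3, 2.5414) = u.
  ||u|| = √((3)² + (2.5414)²) = √(15.4586) ≈ 3.9317,
  v_1 = u/||u|| ≈ (0.763, 0.6464) (||v_1|| = 1).

λ_1 = 15.5414,  λ_2 = 9.4586;  v_1 ≈ (0.763, 0.6464)


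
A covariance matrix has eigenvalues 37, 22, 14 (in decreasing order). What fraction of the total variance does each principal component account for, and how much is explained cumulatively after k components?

Step 1 — total variance = trace(Sigma) = Σ λ_i = 37 + 22 + 14 = 73.

Step 2 — fraction explained by component i = λ_i / Σ λ:
  PC1: 37/73 = 0.5068
  PC2: 22/73 = 0.3014
  PC3: 14/73 = 0.1918

Step 3 — cumulative fraction after k components = (λ_1 + ... + λ_k) / Σ λ:
  k = 1: 37/73 = 0.5068
  k = 2: (37 + 22)/73 = 59/73 = 0.8082
  k = 3: (37 + 22 + 14)/73 = 73/73 = 1

Summary (fraction, with percent):

explained: PC1 0.5068 (50.68%), PC2 0.3014 (30.14%), PC3 0.1918 (19.18%);  cumulative: 0.5068, 0.8082, 1


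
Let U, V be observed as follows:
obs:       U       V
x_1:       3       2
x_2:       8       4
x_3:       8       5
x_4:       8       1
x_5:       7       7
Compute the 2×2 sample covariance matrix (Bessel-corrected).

Step 1 — column means:
  mean(U) = (3 + 8 + 8 + 8 + 7) / 5 = 34/5 = 6.8
  mean(V) = (2 + 4 + 5 + 1 + 7) / 5 = 19/5 = 3.8

Step 2 — sample covariance S[i,j] = (1/(n-1)) · Σ_k (x_{k,i} - mean_i) · (x_{k,j} - mean_j), with n-1 = 4.
  S[U,U] = ((-3.8)·(-3.8) + (1.2)·(1.2) + (1.2)·(1.2) + (1.2)·(1.2) + (0.2)·(0.2)) / 4 = 18.8/4 = 4.7
  S[U,V] = ((-3.8)·(-1.8) + (1.2)·(0.2) + (1.2)·(1.2) + (1.2)·(-2.8) + (0.2)·(3.2)) / 4 = 5.8/4 = 1.45
  S[V,V] = ((-1.8)·(-1.8) + (0.2)·(0.2) + (1.2)·(1.2) + (-2.8)·(-2.8) + (3.2)·(3.2)) / 4 = 22.8/4 = 5.7

S is symmetric (S[j,i] = S[i,j]). Assembling:

S = [[4.7, 1.45],
 [1.45, 5.7]]


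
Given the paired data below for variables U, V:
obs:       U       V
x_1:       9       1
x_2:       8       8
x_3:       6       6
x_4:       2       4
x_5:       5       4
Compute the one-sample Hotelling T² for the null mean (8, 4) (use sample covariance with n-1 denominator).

Step 1 — sample mean vector:
  mean(U) = (9 + 8 + 6 + 2 + 5) / 5 = 30/5 = 6
  mean(V) = (1 + 8 + 6 + 4 + 4) / 5 = 23/5 = 4.6
  x̄ = (6, 4.6),  deviation x̄ - mu_0 = (6, 4.6) - (8, 4) = (-2, 0.6).

Step 2 — sample covariance matrix, S[i,j] = (1/(n-1)) · Σ_k (x_{k,i} - mean_i) · (x_{k,j} - mean_j), divisor n-1 = 4:
  S[U,U] = ((3)·(3) + (2)·(2) + (0)·(0) + (-4)·(-4) + (-1)·(-1)) / 4 = 30/4 = 7.5
  S[U,V] = ((3)·(-3.6) + (2)·(3.4) + (0)·(1.4) + (-4)·(-0.6) + (-1)·(-0.6)) / 4 = -1/4 = -0.25
  S[V,V] = ((-3.6)·(-3.6) + (3.4)·(3.4) + (1.4)·(1.4) + (-0.6)·(-0.6) + (-0.6)·(-0.6)) / 4 = 27.2/4 = 6.8
  S = [[7.5, -0.25],
 [-0.25, 6.8]].

Step 3 — invert S. det(S) = 7.5·6.8 - (-0.25)² = 50.9375.
  S^{-1} = (1/det) · [[d, -b], [-b, a]] = [[0.1335, 0.0049],
 [0.0049, 0.1472]].

Step 4 — quadratic form (x̄ - mu_0)^T · S^{-1} · (x̄ - mu_0):
  S^{-1} · (x̄ - mu_0) = (-0.264, 0.0785),
  (x̄ - mu_0)^T · [...] = (-2)·(-0.264) + (0.6)·(0.0785) = 0.5752.

Step 5 — scale by n: T² = 5 · 0.5752 = 2.8761.

T² ≈ 2.8761


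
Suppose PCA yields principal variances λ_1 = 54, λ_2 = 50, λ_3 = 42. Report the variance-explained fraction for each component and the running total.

Step 1 — total variance = trace(Sigma) = Σ λ_i = 54 + 50 + 42 = 146.

Step 2 — fraction explained by component i = λ_i / Σ λ:
  PC1: 54/146 = 0.3699
  PC2: 50/146 = 0.3425
  PC3: 42/146 = 0.2877

Step 3 — cumulative fraction after k components = (λ_1 + ... + λ_k) / Σ λ:
  k = 1: 54/146 = 0.3699
  k = 2: (54 + 50)/146 = 104/146 = 0.7123
  k = 3: (54 + 50 + 42)/146 = 146/146 = 1

Summary (fraction, with percent):

explained: PC1 0.3699 (36.99%), PC2 0.3425 (34.25%), PC3 0.2877 (28.77%);  cumulative: 0.3699, 0.7123, 1


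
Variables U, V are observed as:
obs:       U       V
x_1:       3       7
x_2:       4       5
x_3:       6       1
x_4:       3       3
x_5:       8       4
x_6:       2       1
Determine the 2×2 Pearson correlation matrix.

Step 1 — column means:
  mean(U) = (3 + 4 + 6 + 3 + 8 + 2) / 6 = 26/6 = 4.3333
  mean(V) = (7 + 5 + 1 + 3 + 4 + 1) / 6 = 21/6 = 3.5

Step 2 — sample variances and covariances s[i,j] = (1/(n-1)) · Σ_k (x_{k,i} - mean_i) · (x_{k,j} - mean_j), with n-1 = 5:
  s[U,U] = ((-1.3333)·(-1.3333) + (-0.3333)·(-0.3333) + (1.6667)·(1.6667) + (-1.3333)·(-1.3333) + (3.6667)·(3.6667) + (-2.3333)·(-2.3333)) / 5 = 25.3333/5 = 5.0667
  s[U,V] = ((-1.3333)·(3.5) + (-0.3333)·(1.5) + (1.6667)·(-2.5) + (-1.3333)·(-0.5) + (3.6667)·(0.5) + (-2.3333)·(-2.5)) / 5 = -1/5 = -0.2
  s[V,V] = ((3.5)·(3.5) + (1.5)·(1.5) + (-2.5)·(-2.5) + (-0.5)·(-0.5) + (0.5)·(0.5) + (-2.5)·(-2.5)) / 5 = 27.5/5 = 5.5
  Sample standard deviations s_i = √(s[i,i]):
  s(U) = √(5.0667) = 2.2509
  s(V) = √(5.5) = 2.3452

Step 3 — r_{ij} = s_{ij} / (s_i · s_j):
  r[U,U] = 1 (diagonal).
  r[U,V] = -0.2 / (2.2509 · 2.3452) = -0.2 / 5.2789 = -0.0379
  r[V,V] = 1 (diagonal).

R is symmetric with unit diagonal. Assembling:

R = [[1, -0.0379],
 [-0.0379, 1]]


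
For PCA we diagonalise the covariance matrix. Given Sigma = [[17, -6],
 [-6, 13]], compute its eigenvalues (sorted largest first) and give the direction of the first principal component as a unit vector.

Step 1 — characteristic polynomial of 2×2 Sigma:
  det(Sigma - λI) = λ² - trace · λ + det = 0.
  trace = 17 + 13 = 30, det = 17·13 - (-6)² = 185.
Step 2 — discriminant:
  Δ = trace² - 4·det = 900 - 740 = 160.
Step 3 — eigenvalues:
  λ = (trace ± √Δ)/2 = (30 ± 12.6491)/2,
  λ_1 = 21.3246,  λ_2 = 8.6754.

Step 4 — unit eigenvector for λ_1: solve (Sigma - λ_1 I)v = 0. First row:
  (17 - 21.3246)·v_x + (-6)·v_y = 0, i.e. (-4.3246)·v_x + (-6)·v_y = 0,
  so v ∝ (b, λ_1 - a) = (-6, 4.3246); multiply by -1 so the first entry is positive: u = (6, -4.3246).
  ||u|| = √((6)² + (-4.3246)²) = √(54.7018) ≈ 7.3961,
  v_1 = u/||u|| ≈ (0.8112, -0.5847) (||v_1|| = 1).

λ_1 = 21.3246,  λ_2 = 8.6754;  v_1 ≈ (0.8112, -0.5847)


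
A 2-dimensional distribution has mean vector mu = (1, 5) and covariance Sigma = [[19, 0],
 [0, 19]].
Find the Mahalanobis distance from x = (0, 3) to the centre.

Step 1 — centre the observation: (x - mu) = (-1, -2).

Step 2 — invert Sigma. det(Sigma) = 19·19 - (0)² = 361.
  Sigma^{-1} = (1/det) · [[d, -b], [-b, a]] = [[0.0526, 0],
 [0, 0.0526]].

Step 3 — form the quadratic (x - mu)^T · Sigma^{-1} · (x - mu):
  Sigma^{-1} · (x - mu) = (-0.0526, -0.1053).
  (x - mu)^T · [Sigma^{-1} · (x - mu)] = (-1)·(-0.0526) + (-2)·(-0.1053) = 0.2632.

Step 4 — take square root: d = √(0.2632) ≈ 0.513.

d(x, mu) = √(0.2632) ≈ 0.513


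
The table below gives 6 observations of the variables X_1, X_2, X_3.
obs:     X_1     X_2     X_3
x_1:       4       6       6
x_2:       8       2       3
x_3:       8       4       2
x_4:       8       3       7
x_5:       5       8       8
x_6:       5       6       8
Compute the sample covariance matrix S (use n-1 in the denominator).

Step 1 — column means:
  mean(X_1) = (4 + 8 + 8 + 8 + 5 + 5) / 6 = 38/6 = 6.3333
  mean(X_2) = (6 + 2 + 4 + 3 + 8 + 6) / 6 = 29/6 = 4.8333
  mean(X_3) = (6 + 3 + 2 + 7 + 8 + 8) / 6 = 34/6 = 5.6667

Step 2 — sample covariance S[i,j] = (1/(n-1)) · Σ_k (x_{k,i} - mean_i) · (x_{k,j} - mean_j), with n-1 = 5.
  S[X_1,X_1] = ((-2.3333)·(-2.3333) + (1.6667)·(1.6667) + (1.6667)·(1.6667) + (1.6667)·(1.6667) + (-1.3333)·(-1.3333) + (-1.3333)·(-1.3333)) / 5 = 17.3333/5 = 3.4667
  S[X_1,X_2] = ((-2.3333)·(1.1667) + (1.6667)·(-2.8333) + (1.6667)·(-0.8333) + (1.6667)·(-1.8333) + (-1.3333)·(3.1667) + (-1.3333)·(1.1667)) / 5 = -17.6667/5 = -3.5333
  S[X_1,X_3] = ((-2.3333)·(0.3333) + (1.6667)·(-2.6667) + (1.6667)·(-3.6667) + (1.6667)·(1.3333) + (-1.3333)·(2.3333) + (-1.3333)·(2.3333)) / 5 = -15.3333/5 = -3.0667
  S[X_2,X_2] = ((1.1667)·(1.1667) + (-2.8333)·(-2.8333) + (-0.8333)·(-0.8333) + (-1.8333)·(-1.8333) + (3.1667)·(3.1667) + (1.1667)·(1.1667)) / 5 = 24.8333/5 = 4.9667
  S[X_2,X_3] = ((1.1667)·(0.3333) + (-2.8333)·(-2.6667) + (-0.8333)·(-3.6667) + (-1.8333)·(1.3333) + (3.1667)·(2.3333) + (1.1667)·(2.3333)) / 5 = 18.6667/5 = 3.7333
  S[X_3,X_3] = ((0.3333)·(0.3333) + (-2.6667)·(-2.6667) + (-3.6667)·(-3.6667) + (1.3333)·(1.3333) + (2.3333)·(2.3333) + (2.3333)·(2.3333)) / 5 = 33.3333/5 = 6.6667

S is symmetric (S[j,i] = S[i,j]). Assembling:

S = [[3.4667, -3.5333, -3.0667],
 [-3.5333, 4.9667, 3.7333],
 [-3.0667, 3.7333, 6.6667]]


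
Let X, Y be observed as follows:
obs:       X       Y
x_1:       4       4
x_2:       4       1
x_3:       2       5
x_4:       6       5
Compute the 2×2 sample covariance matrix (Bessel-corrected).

Step 1 — column means:
  mean(X) = (4 + 4 + 2 + 6) / 4 = 16/4 = 4
  mean(Y) = (4 + 1 + 5 + 5) / 4 = 15/4 = 3.75

Step 2 — sample covariance S[i,j] = (1/(n-1)) · Σ_k (x_{k,i} - mean_i) · (x_{k,j} - mean_j), with n-1 = 3.
  S[X,X] = ((0)·(0) + (0)·(0) + (-2)·(-2) + (2)·(2)) / 3 = 8/3 = 2.6667
  S[X,Y] = ((0)·(0.25) + (0)·(-2.75) + (-2)·(1.25) + (2)·(1.25)) / 3 = 0/3 = 0
  S[Y,Y] = ((0.25)·(0.25) + (-2.75)·(-2.75) + (1.25)·(1.25) + (1.25)·(1.25)) / 3 = 10.75/3 = 3.5833

S is symmetric (S[j,i] = S[i,j]). Assembling:

S = [[2.6667, 0],
 [0, 3.5833]]


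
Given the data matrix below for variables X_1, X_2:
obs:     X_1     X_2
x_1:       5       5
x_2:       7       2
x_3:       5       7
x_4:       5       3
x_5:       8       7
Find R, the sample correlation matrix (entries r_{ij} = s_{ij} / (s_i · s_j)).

Step 1 — column means:
  mean(X_1) = (5 + 7 + 5 + 5 + 8) / 5 = 30/5 = 6
  mean(X_2) = (5 + 2 + 7 + 3 + 7) / 5 = 24/5 = 4.8

Step 2 — sample variances and covariances s[i,j] = (1/(n-1)) · Σ_k (x_{k,i} - mean_i) · (x_{k,j} - mean_j), with n-1 = 4:
  s[X_1,X_1] = ((-1)·(-1) + (1)·(1) + (-1)·(-1) + (-1)·(-1) + (2)·(2)) / 4 = 8/4 = 2
  s[X_1,X_2] = ((-1)·(0.2) + (1)·(-2.8) + (-1)·(2.2) + (-1)·(-1.8) + (2)·(2.2)) / 4 = 1/4 = 0.25
  s[X_2,X_2] = ((0.2)·(0.2) + (-2.8)·(-2.8) + (2.2)·(2.2) + (-1.8)·(-1.8) + (2.2)·(2.2)) / 4 = 20.8/4 = 5.2
  Sample standard deviations s_i = √(s[i,i]):
  s(X_1) = √(2) = 1.4142
  s(X_2) = √(5.2) = 2.2804

Step 3 — r_{ij} = s_{ij} / (s_i · s_j):
  r[X_1,X_1] = 1 (diagonal).
  r[X_1,X_2] = 0.25 / (1.4142 · 2.2804) = 0.25 / 3.2249 = 0.0775
  r[X_2,X_2] = 1 (diagonal).

R is symmetric with unit diagonal. Assembling:

R = [[1, 0.0775],
 [0.0775, 1]]


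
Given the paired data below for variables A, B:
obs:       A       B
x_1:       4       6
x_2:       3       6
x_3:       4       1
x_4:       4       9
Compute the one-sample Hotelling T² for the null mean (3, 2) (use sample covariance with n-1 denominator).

Step 1 — sample mean vector:
  mean(A) = (4 + 3 + 4 + 4) / 4 = 15/4 = 3.75
  mean(B) = (6 + 6 + 1 + 9) / 4 = 22/4 = 5.5
  x̄ = (3.75, 5.5),  deviation x̄ - mu_0 = (3.75, 5.5) - (3, 2) = (0.75, 3.5).

Step 2 — sample covariance matrix, S[i,j] = (1/(n-1)) · Σ_k (x_{k,i} - mean_i) · (x_{k,j} - mean_j), divisor n-1 = 3:
  S[A,A] = ((0.25)·(0.25) + (-0.75)·(-0.75) + (0.25)·(0.25) + (0.25)·(0.25)) / 3 = 0.75/3 = 0.25
  S[A,B] = ((0.25)·(0.5) + (-0.75)·(0.5) + (0.25)·(-4.5) + (0.25)·(3.5)) / 3 = -0.5/3 = -0.1667
  S[B,B] = ((0.5)·(0.5) + (0.5)·(0.5) + (-4.5)·(-4.5) + (3.5)·(3.5)) / 3 = 33/3 = 11
  S = [[0.25, -0.1667],
 [-0.1667, 11]].

Step 3 — invert S. det(S) = 0.25·11 - (-0.1667)² = 2.7222.
  S^{-1} = (1/det) · [[d, -b], [-b, a]] = [[4.0408, 0.0612],
 [0.0612, 0.0918]].

Step 4 — quadratic form (x̄ - mu_0)^T · S^{-1} · (x̄ - mu_0):
  S^{-1} · (x̄ - mu_0) = (3.2449, 0.3673),
  (x̄ - mu_0)^T · [...] = (0.75)·(3.2449) + (3.5)·(0.3673) = 3.7194.

Step 5 — scale by n: T² = 4 · 3.7194 = 14.8776.

T² ≈ 14.8776


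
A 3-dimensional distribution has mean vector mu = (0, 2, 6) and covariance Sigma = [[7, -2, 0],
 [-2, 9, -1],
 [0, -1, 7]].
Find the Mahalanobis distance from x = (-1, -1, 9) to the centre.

Step 1 — centre the observation: (x - mu) = (-1, -3, 3).

Step 2 — invert Sigma (cofactor / det for 3×3, or solve directly):
  Sigma^{-1} = [[0.1527, 0.0345, 0.0049],
 [0.0345, 0.1207, 0.0172],
 [0.0049, 0.0172, 0.1453]].

Step 3 — form the quadratic (x - mu)^T · Sigma^{-1} · (x - mu):
  Sigma^{-1} · (x - mu) = (-0.2414, -0.3448, 0.3793).
  (x - mu)^T · [Sigma^{-1} · (x - mu)] = (-1)·(-0.2414) + (-3)·(-0.3448) + (3)·(0.3793) = 2.4138.

Step 4 — take square root: d = √(2.4138) ≈ 1.5536.

d(x, mu) = √(2.4138) ≈ 1.5536


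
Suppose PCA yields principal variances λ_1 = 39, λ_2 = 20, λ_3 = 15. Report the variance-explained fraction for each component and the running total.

Step 1 — total variance = trace(Sigma) = Σ λ_i = 39 + 20 + 15 = 74.

Step 2 — fraction explained by component i = λ_i / Σ λ:
  PC1: 39/74 = 0.527
  PC2: 20/74 = 0.2703
  PC3: 15/74 = 0.2027

Step 3 — cumulative fraction after k components = (λ_1 + ... + λ_k) / Σ λ:
  k = 1: 39/74 = 0.527
  k = 2: (39 + 20)/74 = 59/74 = 0.7973
  k = 3: (39 + 20 + 15)/74 = 74/74 = 1

Summary (fraction, with percent):

explained: PC1 0.527 (52.7%), PC2 0.2703 (27.03%), PC3 0.2027 (20.27%);  cumulative: 0.527, 0.7973, 1


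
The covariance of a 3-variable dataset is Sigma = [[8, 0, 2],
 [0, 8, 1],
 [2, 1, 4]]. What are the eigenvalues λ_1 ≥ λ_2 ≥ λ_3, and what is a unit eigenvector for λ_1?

Step 1 — characteristic polynomial p(λ) = det(λI - Sigma) = λ³ - tr·λ² + c_1·λ - det, where tr = trace, c_1 = sum of the principal 2×2 minors, det = det(Sigma):
  tr = 8 + 8 + 4 = 20,
  c_1 = (8·8 - (0)²) + (8·4 - (2)²) + (8·4 - (1)²) = 64 + 28 + 31 = 123,
  det = 8·(8·4 - (1)²) - (0)·((0)·4 - (1)·(2)) + (2)·((0)·(1) - 8·(2)) = 8·(31) - (0)·(-2) + (2)·(-16) = 216.
  So p(λ) = λ³ - 20λ² + 123λ - 216.
Step 2 — look for an integer root (rational root theorem: any rational root is an integer divisor of 216). Testing λ = 3:
  p(3) = 27 - 180 + 369 - 216 = 0  ✓
  Dividing out (λ - 3): p(λ) = (λ - 3)(λ² - 17λ + 72).
Step 3 — remaining eigenvalues from the quadratic λ² - 17λ + 72 = 0:
  Δ = 17² - 4·72 = 289 - 288 = 1,  λ = (17 ± √1)/2 = (17 ± 1)/2 = 9 or 8.
  Sorted: λ_1 = 9,  λ_2 = 8,  λ_3 = 3  (check: sum = 20 = tr ✓).

Step 4 — unit eigenvector for λ_1 = 9: v spans the null space of (Sigma - λ_1 I), whose rows are
  r_1 = (-1, 0, 2),  r_2 = (0, -1, 1),  r_3 = (2, 1, -5).
  v is orthogonal to every row, so take v ∝ r_1 × r_2 = ((0)·(1) - (2)·(-1), (2)·(0) - (-1)·(1), (-1)·(-1) - (0)·(0)) = (2, 1, 1).
  Let u = (2, 1, 1).
  ||u|| = √((2)² + (1)² + (1)²) = √(6) ≈ 2.4495,  v_1 = u/||u|| ≈ (0.8165, 0.4082, 0.4082) (||v_1|| = 1).

λ_1 = 9,  λ_2 = 8,  λ_3 = 3;  v_1 ≈ (0.8165, 0.4082, 0.4082)


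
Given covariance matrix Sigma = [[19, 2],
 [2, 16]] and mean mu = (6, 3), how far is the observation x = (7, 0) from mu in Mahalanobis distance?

Step 1 — centre the observation: (x - mu) = (1, -3).

Step 2 — invert Sigma. det(Sigma) = 19·16 - (2)² = 300.
  Sigma^{-1} = (1/det) · [[d, -b], [-b, a]] = [[0.0533, -0.0067],
 [-0.0067, 0.0633]].

Step 3 — form the quadratic (x - mu)^T · Sigma^{-1} · (x - mu):
  Sigma^{-1} · (x - mu) = (0.0733, -0.1967).
  (x - mu)^T · [Sigma^{-1} · (x - mu)] = (1)·(0.0733) + (-3)·(-0.1967) = 0.6633.

Step 4 — take square root: d = √(0.6633) ≈ 0.8145.

d(x, mu) = √(0.6633) ≈ 0.8145


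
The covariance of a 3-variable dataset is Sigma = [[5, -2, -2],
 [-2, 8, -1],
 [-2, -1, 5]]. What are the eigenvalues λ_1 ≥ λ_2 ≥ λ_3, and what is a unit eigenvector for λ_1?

Step 1 — characteristic polynomial p(λ) = det(λI - Sigma) = λ³ - tr·λ² + c_1·λ - det, where tr = trace, c_1 = sum of the principal 2×2 minors, det = det(Sigma):
  tr = 5 + 8 + 5 = 18,
  c_1 = (5·8 - (-2)²) + (5·5 - (-2)²) + (8·5 - (-1)²) = 36 + 21 + 39 = 96,
  det = 5·(8·5 - (-1)²) - (-2)·((-2)·5 - (-1)·(-2)) + (-2)·((-2)·(-1) - 8·(-2)) = 5·(39) - (-2)·(-12) + (-2)·(18) = 135.
  So p(λ) = λ³ - 18λ² + 96λ - 135.
Step 2 — look for an integer root (rational root theorem: any rational root is an integer divisor of 135). Testing λ = 9:
  p(9) = 729 - 1458 + 864 - 135 = 0  ✓
  Dividing out (λ - 9): p(λ) = (λ - 9)(λ² - 9λ + 15).
Step 3 — remaining eigenvalues from the quadratic λ² - 9λ + 15 = 0:
  Δ = 9² - 4·15 = 81 - 60 = 21,  λ = (9 ± √21)/2 = (9 ± 4.5826)/2 ≈ 6.7913 or 2.2087.
  Sorted: λ_1 = 9,  λ_2 = 6.7913,  λ_3 = 2.2087  (check: sum = 18 = tr ✓).

Step 4 — unit eigenvector for λ_1 = 9: v spans the null space of (Sigma - λ_1 I), whose rows are
  r_1 = (-4, -2, -2),  r_2 = (-2, -1, -1),  r_3 = (-2, -1, -4).
  v is orthogonal to every row, so take v ∝ r_1 × r_3 = ((-2)·(-4) - (-2)·(-1), (-2)·(-2) - (-4)·(-4), (-4)·(-1) - (-2)·(-2)) = (6, -12, 0).
  Rescale (divide by 6): u = (1, -2, 0).
  ||u|| = √((1)² + (-2)² + (0)²) = √(5) ≈ 2.2361,  v_1 = u/||u|| ≈ (0.4472, -0.8944, 0) (||v_1|| = 1).

λ_1 = 9,  λ_2 = 6.7913,  λ_3 = 2.2087;  v_1 ≈ (0.4472, -0.8944, 0)


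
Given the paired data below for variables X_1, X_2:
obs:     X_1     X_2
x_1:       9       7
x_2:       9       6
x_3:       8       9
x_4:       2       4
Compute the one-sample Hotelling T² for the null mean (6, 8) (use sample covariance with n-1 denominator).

Step 1 — sample mean vector:
  mean(X_1) = (9 + 9 + 8 + 2) / 4 = 28/4 = 7
  mean(X_2) = (7 + 6 + 9 + 4) / 4 = 26/4 = 6.5
  x̄ = (7, 6.5),  deviation x̄ - mu_0 = (7, 6.5) - (6, 8) = (1, -1.5).

Step 2 — sample covariance matrix, S[i,j] = (1/(n-1)) · Σ_k (x_{k,i} - mean_i) · (x_{k,j} - mean_j), divisor n-1 = 3:
  S[X_1,X_1] = ((2)·(2) + (2)·(2) + (1)·(1) + (-5)·(-5)) / 3 = 34/3 = 11.3333
  S[X_1,X_2] = ((2)·(0.5) + (2)·(-0.5) + (1)·(2.5) + (-5)·(-2.5)) / 3 = 15/3 = 5
  S[X_2,X_2] = ((0.5)·(0.5) + (-0.5)·(-0.5) + (2.5)·(2.5) + (-2.5)·(-2.5)) / 3 = 13/3 = 4.3333
  S = [[11.3333, 5],
 [5, 4.3333]].

Step 3 — invert S. det(S) = 11.3333·4.3333 - (5)² = 24.1111.
  S^{-1} = (1/det) · [[d, -b], [-b, a]] = [[0.1797, -0.2074],
 [-0.2074, 0.47]].

Step 4 — quadratic form (x̄ - mu_0)^T · S^{-1} · (x̄ - mu_0):
  S^{-1} · (x̄ - mu_0) = (0.4908, -0.9124),
  (x̄ - mu_0)^T · [...] = (1)·(0.4908) + (-1.5)·(-0.9124) = 1.8594.

Step 5 — scale by n: T² = 4 · 1.8594 = 7.4378.

T² ≈ 7.4378


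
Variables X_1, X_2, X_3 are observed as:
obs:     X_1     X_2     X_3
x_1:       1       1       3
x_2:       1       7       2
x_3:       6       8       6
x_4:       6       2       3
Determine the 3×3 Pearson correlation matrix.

Step 1 — column means:
  mean(X_1) = (1 + 1 + 6 + 6) / 4 = 14/4 = 3.5
  mean(X_2) = (1 + 7 + 8 + 2) / 4 = 18/4 = 4.5
  mean(X_3) = (3 + 2 + 6 + 3) / 4 = 14/4 = 3.5

Step 2 — sample variances and covariances s[i,j] = (1/(n-1)) · Σ_k (x_{k,i} - mean_i) · (x_{k,j} - mean_j), with n-1 = 3:
  s[X_1,X_1] = ((-2.5)·(-2.5) + (-2.5)·(-2.5) + (2.5)·(2.5) + (2.5)·(2.5)) / 3 = 25/3 = 8.3333
  s[X_1,X_2] = ((-2.5)·(-3.5) + (-2.5)·(2.5) + (2.5)·(3.5) + (2.5)·(-2.5)) / 3 = 5/3 = 1.6667
  s[X_1,X_3] = ((-2.5)·(-0.5) + (-2.5)·(-1.5) + (2.5)·(2.5) + (2.5)·(-0.5)) / 3 = 10/3 = 3.3333
  s[X_2,X_2] = ((-3.5)·(-3.5) + (2.5)·(2.5) + (3.5)·(3.5) + (-2.5)·(-2.5)) / 3 = 37/3 = 12.3333
  s[X_2,X_3] = ((-3.5)·(-0.5) + (2.5)·(-1.5) + (3.5)·(2.5) + (-2.5)·(-0.5)) / 3 = 8/3 = 2.6667
  s[X_3,X_3] = ((-0.5)·(-0.5) + (-1.5)·(-1.5) + (2.5)·(2.5) + (-0.5)·(-0.5)) / 3 = 9/3 = 3
  Sample standard deviations s_i = √(s[i,i]):
  s(X_1) = √(8.3333) = 2.8868
  s(X_2) = √(12.3333) = 3.5119
  s(X_3) = √(3) = 1.7321

Step 3 — r_{ij} = s_{ij} / (s_i · s_j):
  r[X_1,X_1] = 1 (diagonal).
  r[X_1,X_2] = 1.6667 / (2.8868 · 3.5119) = 1.6667 / 10.1379 = 0.1644
  r[X_1,X_3] = 3.3333 / (2.8868 · 1.7321) = 3.3333 / 5 = 0.6667
  r[X_2,X_2] = 1 (diagonal).
  r[X_2,X_3] = 2.6667 / (3.5119 · 1.7321) = 2.6667 / 6.0828 = 0.4384
  r[X_3,X_3] = 1 (diagonal).

R is symmetric with unit diagonal. Assembling:

R = [[1, 0.1644, 0.6667],
 [0.1644, 1, 0.4384],
 [0.6667, 0.4384, 1]]


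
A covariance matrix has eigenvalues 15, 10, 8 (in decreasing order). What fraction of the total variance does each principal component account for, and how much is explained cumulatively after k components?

Step 1 — total variance = trace(Sigma) = Σ λ_i = 15 + 10 + 8 = 33.

Step 2 — fraction explained by component i = λ_i / Σ λ:
  PC1: 15/33 = 0.4545
  PC2: 10/33 = 0.303
  PC3: 8/33 = 0.2424

Step 3 — cumulative fraction after k components = (λ_1 + ... + λ_k) / Σ λ:
  k = 1: 15/33 = 0.4545
  k = 2: (15 + 10)/33 = 25/33 = 0.7576
  k = 3: (15 + 10 + 8)/33 = 33/33 = 1

Summary (fraction, with percent):

explained: PC1 0.4545 (45.45%), PC2 0.303 (30.3%), PC3 0.2424 (24.24%);  cumulative: 0.4545, 0.7576, 1


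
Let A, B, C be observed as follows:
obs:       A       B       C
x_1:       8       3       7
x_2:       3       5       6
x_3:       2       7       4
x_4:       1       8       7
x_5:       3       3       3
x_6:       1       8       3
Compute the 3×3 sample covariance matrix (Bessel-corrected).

Step 1 — column means:
  mean(A) = (8 + 3 + 2 + 1 + 3 + 1) / 6 = 18/6 = 3
  mean(B) = (3 + 5 + 7 + 8 + 3 + 8) / 6 = 34/6 = 5.6667
  mean(C) = (7 + 6 + 4 + 7 + 3 + 3) / 6 = 30/6 = 5

Step 2 — sample covariance S[i,j] = (1/(n-1)) · Σ_k (x_{k,i} - mean_i) · (x_{k,j} - mean_j), with n-1 = 5.
  S[A,A] = ((5)·(5) + (0)·(0) + (-1)·(-1) + (-2)·(-2) + (0)·(0) + (-2)·(-2)) / 5 = 34/5 = 6.8
  S[A,B] = ((5)·(-2.6667) + (0)·(-0.6667) + (-1)·(1.3333) + (-2)·(2.3333) + (0)·(-2.6667) + (-2)·(2.3333)) / 5 = -24/5 = -4.8
  S[A,C] = ((5)·(2) + (0)·(1) + (-1)·(-1) + (-2)·(2) + (0)·(-2) + (-2)·(-2)) / 5 = 11/5 = 2.2
  S[B,B] = ((-2.6667)·(-2.6667) + (-0.6667)·(-0.6667) + (1.3333)·(1.3333) + (2.3333)·(2.3333) + (-2.6667)·(-2.6667) + (2.3333)·(2.3333)) / 5 = 27.3333/5 = 5.4667
  S[B,C] = ((-2.6667)·(2) + (-0.6667)·(1) + (1.3333)·(-1) + (2.3333)·(2) + (-2.6667)·(-2) + (2.3333)·(-2)) / 5 = -2/5 = -0.4
  S[C,C] = ((2)·(2) + (1)·(1) + (-1)·(-1) + (2)·(2) + (-2)·(-2) + (-2)·(-2)) / 5 = 18/5 = 3.6

S is symmetric (S[j,i] = S[i,j]). Assembling:

S = [[6.8, -4.8, 2.2],
 [-4.8, 5.4667, -0.4],
 [2.2, -0.4, 3.6]]


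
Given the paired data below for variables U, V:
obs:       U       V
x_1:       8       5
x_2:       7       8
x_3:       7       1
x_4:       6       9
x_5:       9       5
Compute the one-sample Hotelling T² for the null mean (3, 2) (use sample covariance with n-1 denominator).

Step 1 — sample mean vector:
  mean(U) = (8 + 7 + 7 + 6 + 9) / 5 = 37/5 = 7.4
  mean(V) = (5 + 8 + 1 + 9 + 5) / 5 = 28/5 = 5.6
  x̄ = (7.4, 5.6),  deviation x̄ - mu_0 = (7.4, 5.6) - (3, 2) = (4.4, 3.6).

Step 2 — sample covariance matrix, S[i,j] = (1/(n-1)) · Σ_k (x_{k,i} - mean_i) · (x_{k,j} - mean_j), divisor n-1 = 4:
  S[U,U] = ((0.6)·(0.6) + (-0.4)·(-0.4) + (-0.4)·(-0.4) + (-1.4)·(-1.4) + (1.6)·(1.6)) / 4 = 5.2/4 = 1.3
  S[U,V] = ((0.6)·(-0.6) + (-0.4)·(2.4) + (-0.4)·(-4.6) + (-1.4)·(3.4) + (1.6)·(-0.6)) / 4 = -5.2/4 = -1.3
  S[V,V] = ((-0.6)·(-0.6) + (2.4)·(2.4) + (-4.6)·(-4.6) + (3.4)·(3.4) + (-0.6)·(-0.6)) / 4 = 39.2/4 = 9.8
  S = [[1.3, -1.3],
 [-1.3, 9.8]].

Step 3 — invert S. det(S) = 1.3·9.8 - (-1.3)² = 11.05.
  S^{-1} = (1/det) · [[d, -b], [-b, a]] = [[0.8869, 0.1176],
 [0.1176, 0.1176]].

Step 4 — quadratic form (x̄ - mu_0)^T · S^{-1} · (x̄ - mu_0):
  S^{-1} · (x̄ - mu_0) = (4.3258, 0.9412),
  (x̄ - mu_0)^T · [...] = (4.4)·(4.3258) + (3.6)·(0.9412) = 22.4217.

Step 5 — scale by n: T² = 5 · 22.4217 = 112.1086.

T² ≈ 112.1086


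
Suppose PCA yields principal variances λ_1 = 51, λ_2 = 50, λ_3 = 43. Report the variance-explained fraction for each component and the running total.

Step 1 — total variance = trace(Sigma) = Σ λ_i = 51 + 50 + 43 = 144.

Step 2 — fraction explained by component i = λ_i / Σ λ:
  PC1: 51/144 = 0.3542
  PC2: 50/144 = 0.3472
  PC3: 43/144 = 0.2986

Step 3 — cumulative fraction after k components = (λ_1 + ... + λ_k) / Σ λ:
  k = 1: 51/144 = 0.3542
  k = 2: (51 + 50)/144 = 101/144 = 0.7014
  k = 3: (51 + 50 + 43)/144 = 144/144 = 1

Summary (fraction, with percent):

explained: PC1 0.3542 (35.42%), PC2 0.3472 (34.72%), PC3 0.2986 (29.86%);  cumulative: 0.3542, 0.7014, 1


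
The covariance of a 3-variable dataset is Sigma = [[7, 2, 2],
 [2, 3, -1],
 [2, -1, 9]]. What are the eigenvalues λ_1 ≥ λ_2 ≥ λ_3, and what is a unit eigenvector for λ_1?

Step 1 — characteristic polynomial p(λ) = det(λI - Sigma) = λ³ - tr·λ² + c_1·λ - det, where tr = trace, c_1 = sum of the principal 2×2 minors, det = det(Sigma):
  tr = 7 + 3 + 9 = 19,
  c_1 = (7·3 - (2)²) + (7·9 - (2)²) + (3·9 - (-1)²) = 17 + 59 + 26 = 102,
  det = 7·(3·9 - (-1)²) - (2)·((2)·9 - (-1)·(2)) + (2)·((2)·(-1) - 3·(2)) = 7·(26) - (2)·(20) + (2)·(-8) = 126.
  So p(λ) = λ³ - 19λ² + 102λ - 126.
Step 2 — look for an integer root (rational root theorem: any rational root is an integer divisor of 126). Testing λ = 7:
  p(7) = 343 - 931 + 714 - 126 = 0  ✓
  Dividing out (λ - 7): p(λ) = (λ - 7)(λ² - 12λ + 18).
Step 3 — remaining eigenvalues from the quadratic λ² - 12λ + 18 = 0:
  Δ = 12² - 4·18 = 144 - 72 = 72,  λ = (12 ± √72)/2 = (12 ± 8.4853)/2 ≈ 10.2426 or 1.7574.
  Sorted: λ_1 = 10.2426,  λ_2 = 7,  λ_3 = 1.7574  (check: sum = 19 = tr ✓).

Step 4 — unit eigenvector for λ_1 ≈ 10.2426: v spans the null space of (Sigma - λ_1 I), whose rows are
  r_1 = (-3.2426, 2, 2),  r_2 = (2, -7.2426, -1),  r_3 = (2, -1, -1.2426).
  v is orthogonal to every row, so take v ∝ r_1 × r_2 = ((2)·(-1) - (2)·(-7.2426), (2)·(2) - (-3.2426)·(-1), (-3.2426)·(-7.2426) - (2)·(2)) ≈ (12.4853, 0.7574, 19.4853).
  Let u = (12.4853, 0.7574, 19.4853).
  ||u|| = √((12.4853)² + (0.7574)² + (19.4853)²) = √(536.132) ≈ 23.1545,  v_1 = u/||u|| ≈ (0.5392, 0.0327, 0.8415) (||v_1|| = 1).

λ_1 = 10.2426,  λ_2 = 7,  λ_3 = 1.7574;  v_1 ≈ (0.5392, 0.0327, 0.8415)


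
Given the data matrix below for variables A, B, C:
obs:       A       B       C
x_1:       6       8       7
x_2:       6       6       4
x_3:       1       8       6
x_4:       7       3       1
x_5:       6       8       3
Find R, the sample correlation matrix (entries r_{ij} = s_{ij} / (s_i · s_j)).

Step 1 — column means:
  mean(A) = (6 + 6 + 1 + 7 + 6) / 5 = 26/5 = 5.2
  mean(B) = (8 + 6 + 8 + 3 + 8) / 5 = 33/5 = 6.6
  mean(C) = (7 + 4 + 6 + 1 + 3) / 5 = 21/5 = 4.2

Step 2 — sample variances and covariances s[i,j] = (1/(n-1)) · Σ_k (x_{k,i} - mean_i) · (x_{k,j} - mean_j), with n-1 = 4:
  s[A,A] = ((0.8)·(0.8) + (0.8)·(0.8) + (-4.2)·(-4.2) + (1.8)·(1.8) + (0.8)·(0.8)) / 4 = 22.8/4 = 5.7
  s[A,B] = ((0.8)·(1.4) + (0.8)·(-0.6) + (-4.2)·(1.4) + (1.8)·(-3.6) + (0.8)·(1.4)) / 4 = -10.6/4 = -2.65
  s[A,C] = ((0.8)·(2.8) + (0.8)·(-0.2) + (-4.2)·(1.8) + (1.8)·(-3.2) + (0.8)·(-1.2)) / 4 = -12.2/4 = -3.05
  s[B,B] = ((1.4)·(1.4) + (-0.6)·(-0.6) + (1.4)·(1.4) + (-3.6)·(-3.6) + (1.4)·(1.4)) / 4 = 19.2/4 = 4.8
  s[B,C] = ((1.4)·(2.8) + (-0.6)·(-0.2) + (1.4)·(1.8) + (-3.6)·(-3.2) + (1.4)·(-1.2)) / 4 = 16.4/4 = 4.1
  s[C,C] = ((2.8)·(2.8) + (-0.2)·(-0.2) + (1.8)·(1.8) + (-3.2)·(-3.2) + (-1.2)·(-1.2)) / 4 = 22.8/4 = 5.7
  Sample standard deviations s_i = √(s[i,i]):
  s(A) = √(5.7) = 2.3875
  s(B) = √(4.8) = 2.1909
  s(C) = √(5.7) = 2.3875

Step 3 — r_{ij} = s_{ij} / (s_i · s_j):
  r[A,A] = 1 (diagonal).
  r[A,B] = -2.65 / (2.3875 · 2.1909) = -2.65 / 5.2307 = -0.5066
  r[A,C] = -3.05 / (2.3875 · 2.3875) = -3.05 / 5.7 = -0.5351
  r[B,B] = 1 (diagonal).
  r[B,C] = 4.1 / (2.1909 · 2.3875) = 4.1 / 5.2307 = 0.7838
  r[C,C] = 1 (diagonal).

R is symmetric with unit diagonal. Assembling:

R = [[1, -0.5066, -0.5351],
 [-0.5066, 1, 0.7838],
 [-0.5351, 0.7838, 1]]


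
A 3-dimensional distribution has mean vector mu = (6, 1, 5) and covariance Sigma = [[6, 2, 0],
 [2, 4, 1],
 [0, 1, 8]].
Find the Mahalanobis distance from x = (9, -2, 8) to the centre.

Step 1 — centre the observation: (x - mu) = (3, -3, 3).

Step 2 — invert Sigma (cofactor / det for 3×3, or solve directly):
  Sigma^{-1} = [[0.2013, -0.1039, 0.013],
 [-0.1039, 0.3117, -0.039],
 [0.013, -0.039, 0.1299]].

Step 3 — form the quadratic (x - mu)^T · Sigma^{-1} · (x - mu):
  Sigma^{-1} · (x - mu) = (0.9545, -1.3636, 0.5455).
  (x - mu)^T · [Sigma^{-1} · (x - mu)] = (3)·(0.9545) + (-3)·(-1.3636) + (3)·(0.5455) = 8.5909.

Step 4 — take square root: d = √(8.5909) ≈ 2.931.

d(x, mu) = √(8.5909) ≈ 2.931


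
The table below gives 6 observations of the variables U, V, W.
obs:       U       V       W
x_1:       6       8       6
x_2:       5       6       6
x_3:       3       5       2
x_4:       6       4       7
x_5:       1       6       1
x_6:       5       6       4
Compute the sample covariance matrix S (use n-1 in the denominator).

Step 1 — column means:
  mean(U) = (6 + 5 + 3 + 6 + 1 + 5) / 6 = 26/6 = 4.3333
  mean(V) = (8 + 6 + 5 + 4 + 6 + 6) / 6 = 35/6 = 5.8333
  mean(W) = (6 + 6 + 2 + 7 + 1 + 4) / 6 = 26/6 = 4.3333

Step 2 — sample covariance S[i,j] = (1/(n-1)) · Σ_k (x_{k,i} - mean_i) · (x_{k,j} - mean_j), with n-1 = 5.
  S[U,U] = ((1.6667)·(1.6667) + (0.6667)·(0.6667) + (-1.3333)·(-1.3333) + (1.6667)·(1.6667) + (-3.3333)·(-3.3333) + (0.6667)·(0.6667)) / 5 = 19.3333/5 = 3.8667
  S[U,V] = ((1.6667)·(2.1667) + (0.6667)·(0.1667) + (-1.3333)·(-0.8333) + (1.6667)·(-1.8333) + (-3.3333)·(0.1667) + (0.6667)·(0.1667)) / 5 = 1.3333/5 = 0.2667
  S[U,W] = ((1.6667)·(1.6667) + (0.6667)·(1.6667) + (-1.3333)·(-2.3333) + (1.6667)·(2.6667) + (-3.3333)·(-3.3333) + (0.6667)·(-0.3333)) / 5 = 22.3333/5 = 4.4667
  S[V,V] = ((2.1667)·(2.1667) + (0.1667)·(0.1667) + (-0.8333)·(-0.8333) + (-1.8333)·(-1.8333) + (0.1667)·(0.1667) + (0.1667)·(0.1667)) / 5 = 8.8333/5 = 1.7667
  S[V,W] = ((2.1667)·(1.6667) + (0.1667)·(1.6667) + (-0.8333)·(-2.3333) + (-1.8333)·(2.6667) + (0.1667)·(-3.3333) + (0.1667)·(-0.3333)) / 5 = 0.3333/5 = 0.0667
  S[W,W] = ((1.6667)·(1.6667) + (1.6667)·(1.6667) + (-2.3333)·(-2.3333) + (2.6667)·(2.6667) + (-3.3333)·(-3.3333) + (-0.3333)·(-0.3333)) / 5 = 29.3333/5 = 5.8667

S is symmetric (S[j,i] = S[i,j]). Assembling:

S = [[3.8667, 0.2667, 4.4667],
 [0.2667, 1.7667, 0.0667],
 [4.4667, 0.0667, 5.8667]]


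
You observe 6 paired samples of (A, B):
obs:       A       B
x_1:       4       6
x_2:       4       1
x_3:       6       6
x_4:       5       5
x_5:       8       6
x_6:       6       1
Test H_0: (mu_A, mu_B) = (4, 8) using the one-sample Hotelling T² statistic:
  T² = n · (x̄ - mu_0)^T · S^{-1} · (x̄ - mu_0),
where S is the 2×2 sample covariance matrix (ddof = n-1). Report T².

Step 1 — sample mean vector:
  mean(A) = (4 + 4 + 6 + 5 + 8 + 6) / 6 = 33/6 = 5.5
  mean(B) = (6 + 1 + 6 + 5 + 6 + 1) / 6 = 25/6 = 4.1667
  x̄ = (5.5, 4.1667),  deviation x̄ - mu_0 = (5.5, 4.1667) - (4, 8) = (1.5, -3.8333).

Step 2 — sample covariance matrix, S[i,j] = (1/(n-1)) · Σ_k (x_{k,i} - mean_i) · (x_{k,j} - mean_j), divisor n-1 = 5:
  S[A,A] = ((-1.5)·(-1.5) + (-1.5)·(-1.5) + (0.5)·(0.5) + (-0.5)·(-0.5) + (2.5)·(2.5) + (0.5)·(0.5)) / 5 = 11.5/5 = 2.3
  S[A,B] = ((-1.5)·(1.8333) + (-1.5)·(-3.1667) + (0.5)·(1.8333) + (-0.5)·(0.8333) + (2.5)·(1.8333) + (0.5)·(-3.1667)) / 5 = 5.5/5 = 1.1
  S[B,B] = ((1.8333)·(1.8333) + (-3.1667)·(-3.1667) + (1.8333)·(1.8333) + (0.8333)·(0.8333) + (1.8333)·(1.8333) + (-3.1667)·(-3.1667)) / 5 = 30.8333/5 = 6.1667
  S = [[2.3, 1.1],
 [1.1, 6.1667]].

Step 3 — invert S. det(S) = 2.3·6.1667 - (1.1)² = 12.9733.
  S^{-1} = (1/det) · [[d, -b], [-b, a]] = [[0.4753, -0.0848],
 [-0.0848, 0.1773]].

Step 4 — quadratic form (x̄ - mu_0)^T · S^{-1} · (x̄ - mu_0):
  S^{-1} · (x̄ - mu_0) = (1.038, -0.8068),
  (x̄ - mu_0)^T · [...] = (1.5)·(1.038) + (-3.8333)·(-0.8068) = 4.6497.

Step 5 — scale by n: T² = 6 · 4.6497 = 27.8983.

T² ≈ 27.8983
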